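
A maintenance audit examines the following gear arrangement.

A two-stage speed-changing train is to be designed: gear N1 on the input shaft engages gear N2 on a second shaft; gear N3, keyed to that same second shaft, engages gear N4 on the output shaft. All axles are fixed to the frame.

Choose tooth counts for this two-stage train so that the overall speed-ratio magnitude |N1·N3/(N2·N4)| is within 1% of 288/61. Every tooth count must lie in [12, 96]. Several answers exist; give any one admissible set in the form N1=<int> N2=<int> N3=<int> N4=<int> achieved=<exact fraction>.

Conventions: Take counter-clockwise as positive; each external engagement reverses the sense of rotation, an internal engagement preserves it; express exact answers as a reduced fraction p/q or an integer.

2-stage fixed-axis compound train for ratio 288/61
target = 288/61 in lowest terms: an exact hit needs N1·N3 = k·288 and N2·N4 = k·61 for one integer k, every count in [12, 96]; additionally prefer no 1:1 stage (N1 ≠ N2, N3 ≠ N4)
k = 1…11: no 1:1-free in-range split of k·288 and k·61 into factor pairs; take k = 12
k = 12: N1·N3 = 3456 = 36·96, N2·N4 = 732 = 12·61
achieved = 36·96/(12·61) = 288/61; |achieved − target| = 0 ≤ 72/1525 ✓

N1=36 N2=12 N3=96 N4=61 achieved=288/61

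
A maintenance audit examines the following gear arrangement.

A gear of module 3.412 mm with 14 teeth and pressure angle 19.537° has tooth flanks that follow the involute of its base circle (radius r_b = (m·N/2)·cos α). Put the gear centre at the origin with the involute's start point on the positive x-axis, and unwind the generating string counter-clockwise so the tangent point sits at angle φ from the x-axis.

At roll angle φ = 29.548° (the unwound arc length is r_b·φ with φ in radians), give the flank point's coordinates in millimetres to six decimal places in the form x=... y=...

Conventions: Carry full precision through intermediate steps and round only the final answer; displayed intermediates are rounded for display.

topology: single-mesh involute geometry — m = 3.412, N = 14
pitch radius r_p = m·N/2 = 3.412·14/2 = 23.884000
base radius r_b = r_p·cos α = 23.884000·cos 19.537° = 22.508896
roll angle φ = 29.548° = 0.51570989 rad
x = r_b·(cos φ + φ·sin φ) = 25.305998
y = r_b·(sin φ − φ·cos φ) = 1.001970

x=25.305998 y=1.001970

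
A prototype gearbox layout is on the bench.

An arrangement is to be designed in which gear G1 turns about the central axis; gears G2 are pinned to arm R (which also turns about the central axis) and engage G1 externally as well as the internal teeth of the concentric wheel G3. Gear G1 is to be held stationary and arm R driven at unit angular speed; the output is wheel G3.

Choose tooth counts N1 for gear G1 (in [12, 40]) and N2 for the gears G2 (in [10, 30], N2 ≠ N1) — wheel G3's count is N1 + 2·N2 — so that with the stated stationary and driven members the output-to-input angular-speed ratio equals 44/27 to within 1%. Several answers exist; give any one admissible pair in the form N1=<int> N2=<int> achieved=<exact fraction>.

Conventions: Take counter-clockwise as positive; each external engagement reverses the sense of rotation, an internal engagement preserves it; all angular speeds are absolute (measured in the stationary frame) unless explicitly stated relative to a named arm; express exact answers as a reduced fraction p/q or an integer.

class = planetary set [ratio 44/27 wanted; Willis about the carrier]
Willis with ω_sun = 0: ω_ring/ω_arm = (N1+N3)/N3; set equal to 44/27  ⇒  N3/N1 = 1/(44/27 − 1) = 27/17
N3 = N1 + 2·N2  ⇒  N2/N1 = (N3/N1 − 1)/2 = (27/17 − 1)/2 = 5/17
smallest multiple with N1 ≥ 12 and N2 ≥ 10: k = 2  ⇒  N1 = 2·17 = 34, N2 = 2·5 = 10 (N1 ≤ 40, N2 ≤ 30, N2 ≠ N1 ✓), N3 = 34 + 2·10 = 54
check: (N1+N3)/N3 with N1 = 34, N3 = 54 gives 44/27; |achieved − target| = 0 ≤ 11/675 ✓

N1=34 N2=10 achieved=44/27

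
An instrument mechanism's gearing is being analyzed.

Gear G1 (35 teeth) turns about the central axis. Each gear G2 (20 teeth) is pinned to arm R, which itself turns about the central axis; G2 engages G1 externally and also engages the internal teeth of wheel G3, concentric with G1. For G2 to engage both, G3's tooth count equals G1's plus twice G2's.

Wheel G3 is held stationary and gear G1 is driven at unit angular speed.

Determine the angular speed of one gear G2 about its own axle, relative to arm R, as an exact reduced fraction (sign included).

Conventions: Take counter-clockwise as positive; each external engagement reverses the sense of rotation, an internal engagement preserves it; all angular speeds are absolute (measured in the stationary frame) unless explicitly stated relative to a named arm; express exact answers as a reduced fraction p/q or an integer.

-105/88

planetary set (35T centre, 20T on arm, 75T internal) — Willis relation
ring teeth: 35 + 2·20 = 75
35(ω_sun−ω_arm) = −75(ω_ring−ω_arm),  ω_ring = 0, ω_sun = 1
35(1−ω_arm) = −75(0−ω_arm)  ⇒  110·ω_arm = 35  ⇒  ω_arm = 7/22
sun–planet mesh: 35·(1−7/22) = −20·(ω_p−ω_arm)  ⇒  ω_p−ω_arm = -105/88
exact speed ratio = -105/88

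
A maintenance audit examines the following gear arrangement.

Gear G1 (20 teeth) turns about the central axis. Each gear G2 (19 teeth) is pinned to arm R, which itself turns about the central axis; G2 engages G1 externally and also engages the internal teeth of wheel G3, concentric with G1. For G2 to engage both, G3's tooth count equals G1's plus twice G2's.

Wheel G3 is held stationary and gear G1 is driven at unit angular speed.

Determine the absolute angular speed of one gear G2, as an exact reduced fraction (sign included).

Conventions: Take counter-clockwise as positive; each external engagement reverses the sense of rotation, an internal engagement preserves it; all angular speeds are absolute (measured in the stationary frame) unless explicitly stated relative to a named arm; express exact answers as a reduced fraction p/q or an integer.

class = planetary set [G3 = 20+2·19 = 58; Willis about the carrier]
ring teeth: 20 + 2·19 = 58
20(ω_sun−ω_arm) = −58(ω_ring−ω_arm),  ω_ring = 0, ω_sun = 1
20(1−ω_arm) = −58(0−ω_arm)  ⇒  78·ω_arm = 20  ⇒  ω_arm = 10/39
sun–planet mesh: 20·(1−10/39) = −19·(ω_p−ω_arm)  ⇒  ω_p−ω_arm = -580/741
ω_p = 10/39 − 580/741 = -10/19
exact speed ratio = -10/19

-10/19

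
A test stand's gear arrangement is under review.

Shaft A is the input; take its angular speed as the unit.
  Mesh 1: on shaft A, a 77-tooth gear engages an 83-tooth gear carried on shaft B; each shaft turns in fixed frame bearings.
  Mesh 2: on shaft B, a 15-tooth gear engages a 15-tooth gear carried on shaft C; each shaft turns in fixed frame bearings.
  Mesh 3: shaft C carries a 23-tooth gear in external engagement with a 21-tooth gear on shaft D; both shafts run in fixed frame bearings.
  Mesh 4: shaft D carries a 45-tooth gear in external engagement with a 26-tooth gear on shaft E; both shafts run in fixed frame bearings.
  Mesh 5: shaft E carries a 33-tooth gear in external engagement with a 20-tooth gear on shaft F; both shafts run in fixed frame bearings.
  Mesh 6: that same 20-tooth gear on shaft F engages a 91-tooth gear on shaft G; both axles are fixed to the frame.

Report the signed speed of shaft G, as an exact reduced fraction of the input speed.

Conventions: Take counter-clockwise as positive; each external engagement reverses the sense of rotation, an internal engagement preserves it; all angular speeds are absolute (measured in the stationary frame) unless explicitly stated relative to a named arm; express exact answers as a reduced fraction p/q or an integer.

6-mesh fixed-axis compound train (all bearings frame-fixed)
mesh 1 [77T→83T]: |ω|/ω_in = 1×77/83 = 77/83, sense flips to −
mesh 2 [15T→15T]: |ω|/ω_in = (77/83)×15/15 = 77/83, sense flips to +
mesh 3 [23T→21T]: |ω|/ω_in = (77/83)×23/21 = 253/249, sense flips to −
mesh 4 [45T→26T]: |ω|/ω_in = (253/249)×45/26 = 3795/2158, sense flips to +
mesh 5 [33T→20T]: |ω|/ω_in = (3795/2158)×33/20 = 25047/8632, sense flips to −
mesh 6 [20T→91T]: |ω|/ω_in = (25047/8632)×20/91 = 125235/196378, sense flips to +
signed output speed (× input speed) = 125235/196378

125235/196378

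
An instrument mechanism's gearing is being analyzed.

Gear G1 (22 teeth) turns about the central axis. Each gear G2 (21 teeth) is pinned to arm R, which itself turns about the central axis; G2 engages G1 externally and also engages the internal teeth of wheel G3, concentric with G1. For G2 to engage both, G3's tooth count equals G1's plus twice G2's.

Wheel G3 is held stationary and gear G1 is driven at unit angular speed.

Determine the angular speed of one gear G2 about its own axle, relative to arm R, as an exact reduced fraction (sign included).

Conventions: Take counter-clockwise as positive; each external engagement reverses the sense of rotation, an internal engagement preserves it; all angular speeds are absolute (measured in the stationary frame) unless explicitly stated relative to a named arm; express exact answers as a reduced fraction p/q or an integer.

-704/903

class = planetary set [G3 = 22+2·21 = 64; Willis about the carrier]
ring teeth: 22 + 2·21 = 64
22(ω_sun−ω_arm) = −64(ω_ring−ω_arm),  ω_ring = 0, ω_sun = 1
22(1−ω_arm) = −64(0−ω_arm)  ⇒  86·ω_arm = 22  ⇒  ω_arm = 11/43
sun–planet mesh: 22·(1−11/43) = −21·(ω_p−ω_arm)  ⇒  ω_p−ω_arm = -704/903
exact speed ratio = -704/903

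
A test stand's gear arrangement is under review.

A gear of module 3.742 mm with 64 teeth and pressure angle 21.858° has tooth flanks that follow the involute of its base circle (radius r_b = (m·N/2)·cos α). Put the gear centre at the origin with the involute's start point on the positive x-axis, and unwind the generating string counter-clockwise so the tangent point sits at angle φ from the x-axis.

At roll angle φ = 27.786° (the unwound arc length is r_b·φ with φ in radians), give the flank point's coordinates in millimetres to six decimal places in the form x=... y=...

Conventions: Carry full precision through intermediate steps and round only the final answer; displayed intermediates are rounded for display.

single-mesh involute tooth geometry (64T wheel at module 3.742)
pitch radius r_p = m·N/2 = 3.742·64/2 = 119.744000
base radius r_b = r_p·cos α = 119.744000·cos 21.858° = 111.135534
roll angle φ = 27.786° = 0.48495719 rad
x = r_b·(cos φ + φ·sin φ) = 123.445754
y = r_b·(sin φ − φ·cos φ) = 4.126610

x=123.445754 y=4.126610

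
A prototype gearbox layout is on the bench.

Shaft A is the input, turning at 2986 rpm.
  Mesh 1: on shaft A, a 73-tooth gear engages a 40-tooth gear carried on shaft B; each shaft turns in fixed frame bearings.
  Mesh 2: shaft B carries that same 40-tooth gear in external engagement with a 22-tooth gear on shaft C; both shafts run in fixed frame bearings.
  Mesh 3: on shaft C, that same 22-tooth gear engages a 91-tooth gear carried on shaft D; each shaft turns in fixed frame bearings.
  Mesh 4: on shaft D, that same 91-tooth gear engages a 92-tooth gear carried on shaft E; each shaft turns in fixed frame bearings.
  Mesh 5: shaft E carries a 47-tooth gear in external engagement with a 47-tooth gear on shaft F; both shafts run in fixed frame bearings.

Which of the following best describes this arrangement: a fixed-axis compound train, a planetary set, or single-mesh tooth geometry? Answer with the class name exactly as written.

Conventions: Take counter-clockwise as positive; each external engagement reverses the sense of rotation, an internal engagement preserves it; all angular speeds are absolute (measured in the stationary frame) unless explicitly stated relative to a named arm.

fixed-axis compound train

class = fixed-axis compound train [5 meshes; 5 ratios multiply, 5 sense flips]
classification: fixed-axis compound train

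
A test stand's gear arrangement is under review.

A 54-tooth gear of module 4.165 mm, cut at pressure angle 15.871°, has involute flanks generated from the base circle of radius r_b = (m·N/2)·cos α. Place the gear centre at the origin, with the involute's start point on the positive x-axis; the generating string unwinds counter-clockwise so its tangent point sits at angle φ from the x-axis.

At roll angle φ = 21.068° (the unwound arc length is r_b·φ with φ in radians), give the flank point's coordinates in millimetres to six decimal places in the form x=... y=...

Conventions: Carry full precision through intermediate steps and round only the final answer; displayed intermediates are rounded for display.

x=115.235455 y=1.768467

topology: single-mesh involute geometry — m = 4.165, N = 54
pitch radius r_p = m·N/2 = 4.165·54/2 = 112.455000
base radius r_b = r_p·cos α = 112.455000·cos 15.871° = 108.168198
roll angle φ = 21.068° = 0.36770597 rad
x = r_b·(cos φ + φ·sin φ) = 115.235455
y = r_b·(sin φ − φ·cos φ) = 1.768467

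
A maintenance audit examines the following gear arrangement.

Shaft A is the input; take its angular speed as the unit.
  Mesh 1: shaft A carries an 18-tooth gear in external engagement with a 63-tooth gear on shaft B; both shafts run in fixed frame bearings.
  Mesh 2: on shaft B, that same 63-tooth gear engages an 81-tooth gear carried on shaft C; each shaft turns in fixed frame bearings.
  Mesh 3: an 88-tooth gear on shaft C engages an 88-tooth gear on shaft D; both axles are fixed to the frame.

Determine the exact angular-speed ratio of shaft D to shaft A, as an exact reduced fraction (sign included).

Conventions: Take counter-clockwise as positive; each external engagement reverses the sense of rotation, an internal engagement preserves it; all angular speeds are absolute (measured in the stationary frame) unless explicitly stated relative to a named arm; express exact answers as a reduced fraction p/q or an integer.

class = fixed-axis compound train [3 meshes; 3 ratios multiply, 3 sense flips]
mesh 1 [18T→63T]: running ratio 2/7, sense −
mesh 2 [63T→81T]: running ratio 2/9, sense +
mesh 3 [88T→88T]: running ratio 2/9, sense −
ω_out/ω_in = -2/9

-2/9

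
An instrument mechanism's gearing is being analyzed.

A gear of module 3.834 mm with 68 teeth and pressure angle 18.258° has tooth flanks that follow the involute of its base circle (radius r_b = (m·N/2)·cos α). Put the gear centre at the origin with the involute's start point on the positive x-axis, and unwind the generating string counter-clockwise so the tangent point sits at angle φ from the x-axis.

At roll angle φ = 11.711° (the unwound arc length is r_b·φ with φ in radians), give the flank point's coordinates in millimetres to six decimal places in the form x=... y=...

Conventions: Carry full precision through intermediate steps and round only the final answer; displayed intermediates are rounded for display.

single-mesh involute tooth geometry (68T wheel at module 3.834)
pitch radius r_p = m·N/2 = 3.834·68/2 = 130.356000
base radius r_b = r_p·cos α = 130.356000·cos 18.258° = 123.793278
roll angle φ = 11.711° = 0.20439551 rad
x = r_b·(cos φ + φ·sin φ) = 126.352221
y = r_b·(sin φ − φ·cos φ) = 0.350893

x=126.352221 y=0.350893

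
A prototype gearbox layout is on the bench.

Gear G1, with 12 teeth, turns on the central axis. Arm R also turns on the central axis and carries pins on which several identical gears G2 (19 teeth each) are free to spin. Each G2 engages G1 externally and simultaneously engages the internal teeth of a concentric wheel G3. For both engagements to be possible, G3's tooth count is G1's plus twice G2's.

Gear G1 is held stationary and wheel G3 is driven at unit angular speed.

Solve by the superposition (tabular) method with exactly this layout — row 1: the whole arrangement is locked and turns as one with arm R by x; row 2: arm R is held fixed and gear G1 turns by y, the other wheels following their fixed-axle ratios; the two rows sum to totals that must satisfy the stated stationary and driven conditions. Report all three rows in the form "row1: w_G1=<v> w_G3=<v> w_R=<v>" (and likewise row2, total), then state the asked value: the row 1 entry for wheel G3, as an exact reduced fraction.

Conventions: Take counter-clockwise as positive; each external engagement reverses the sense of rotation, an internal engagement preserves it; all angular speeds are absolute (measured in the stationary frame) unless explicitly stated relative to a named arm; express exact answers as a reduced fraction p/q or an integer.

row1: w_G1=25/31 w_G3=25/31 w_R=25/31
row2: w_G1=-25/31 w_G3=6/31 w_R=0
total: w_G1=0 w_G3=1 w_R=25/31
asked value: 25/31

class = planetary set [G3 = 12+2·19 = 50; Willis about the carrier]
row 1 — lock + rotate with arm: ω_sun = ω_ring = ω_arm = x
row 2 (arm held, sun turns y): ω_ring = −(12/50)·y, ω_arm = 0
boundary: total ω_sun = x + y = 0 and total ω_ring = x − (12/50)·y = 1  ⇒  y = -25/31, x = 25/31
row 2 ring = −(12/50)·(-25/31) = 6/31
totals (row 1 + row 2): sun 25/31 + (-25/31) = 0, ring 25/31 + 6/31 = 1, arm 25/31 + 0 = 25/31
asked cell (row1, ring) = 25/31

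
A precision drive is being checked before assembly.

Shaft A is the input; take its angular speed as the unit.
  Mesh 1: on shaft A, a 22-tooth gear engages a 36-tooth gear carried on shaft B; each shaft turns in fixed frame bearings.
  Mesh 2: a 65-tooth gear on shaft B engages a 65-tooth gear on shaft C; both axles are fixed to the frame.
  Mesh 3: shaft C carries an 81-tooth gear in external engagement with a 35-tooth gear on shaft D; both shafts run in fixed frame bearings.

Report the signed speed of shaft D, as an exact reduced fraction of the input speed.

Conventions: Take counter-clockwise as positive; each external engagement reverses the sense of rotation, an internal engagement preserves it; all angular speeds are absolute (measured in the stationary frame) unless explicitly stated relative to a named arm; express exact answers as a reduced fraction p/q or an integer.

3-mesh fixed-axis compound train (all bearings frame-fixed)
mesh 1 [22T→36T]: |ω|/ω_in = 1×22/36 = 11/18, sense flips to −
mesh 2 [65T→65T]: |ω|/ω_in = (11/18)×65/65 = 11/18, sense flips to +
mesh 3 [81T→35T]: |ω|/ω_in = (11/18)×81/35 = 99/70, sense flips to −
signed output speed (× input speed) = -99/70

-99/70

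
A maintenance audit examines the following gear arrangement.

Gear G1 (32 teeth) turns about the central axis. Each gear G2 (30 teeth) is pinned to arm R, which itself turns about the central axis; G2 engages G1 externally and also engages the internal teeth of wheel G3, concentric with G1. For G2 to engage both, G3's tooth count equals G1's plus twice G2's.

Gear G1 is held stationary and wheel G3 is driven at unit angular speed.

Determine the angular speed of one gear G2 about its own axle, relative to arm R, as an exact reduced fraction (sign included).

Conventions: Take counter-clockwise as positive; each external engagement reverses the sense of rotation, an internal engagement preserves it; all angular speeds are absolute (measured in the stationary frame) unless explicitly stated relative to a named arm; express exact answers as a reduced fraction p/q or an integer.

368/465

planetary set (32T centre, 30T on arm, 92T internal) — Willis relation
ring teeth: 32 + 2·30 = 92
32(ω_sun−ω_arm) = −92(ω_ring−ω_arm),  ω_sun = 0, ω_ring = 1
32(0−ω_arm) = −92(1−ω_arm)  ⇒  124·ω_arm = 92  ⇒  ω_arm = 23/31
sun–planet mesh: 32·(0−23/31) = −30·(ω_p−ω_arm)  ⇒  ω_p−ω_arm = 368/465
exact speed ratio = 368/465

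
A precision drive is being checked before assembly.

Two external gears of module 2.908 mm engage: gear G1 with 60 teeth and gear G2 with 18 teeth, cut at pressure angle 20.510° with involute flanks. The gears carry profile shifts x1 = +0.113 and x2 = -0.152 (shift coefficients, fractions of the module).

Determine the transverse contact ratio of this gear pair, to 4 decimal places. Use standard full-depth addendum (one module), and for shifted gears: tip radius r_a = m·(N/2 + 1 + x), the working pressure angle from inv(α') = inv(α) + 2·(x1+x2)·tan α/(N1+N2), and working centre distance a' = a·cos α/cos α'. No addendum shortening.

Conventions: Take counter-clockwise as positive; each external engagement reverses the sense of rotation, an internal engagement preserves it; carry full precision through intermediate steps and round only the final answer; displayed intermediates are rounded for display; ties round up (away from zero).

1.6653

class = single-mesh tooth geometry [involute pair 60T × 18T, m = 2.908]
base radii: r_b1 = 81.709948, r_b2 = 24.512984
tip radii: r_a1 = 90.476604, r_a2 = 28.637984
inv(α') = inv(20.510°) + 2·(+0.113-0.152)·tan α/(60+18) = 0.01574251  ⇒  α' = 20.35557°
a' = a·cos α / cos α' = 113.4120·cos 20.510°/cos 20.35557° = 113.298178
action lengths: √(r_a1²−r_b1²) = 38.852287, √(r_a2²−r_b2²) = 14.807016
base pitch p_b = π·m·cos α = 8.556646
CR = (38.852287 + 14.807016 − 113.298178·sin 20.35557°)/8.556646 = 1.665265
contact ratio ≈ 1.6653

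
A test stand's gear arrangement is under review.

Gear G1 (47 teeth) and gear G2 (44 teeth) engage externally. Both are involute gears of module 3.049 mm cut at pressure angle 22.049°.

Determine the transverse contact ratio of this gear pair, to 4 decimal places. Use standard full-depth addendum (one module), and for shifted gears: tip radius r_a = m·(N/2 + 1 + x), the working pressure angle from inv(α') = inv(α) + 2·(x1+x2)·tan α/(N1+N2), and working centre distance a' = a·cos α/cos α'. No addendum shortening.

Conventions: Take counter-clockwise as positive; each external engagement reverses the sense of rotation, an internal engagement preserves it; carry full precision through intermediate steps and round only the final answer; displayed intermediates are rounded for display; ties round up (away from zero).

topology: single-mesh involute geometry — m = 3.049, 47T/44T pair
base radii: r_b1 = 66.411135, r_b2 = 62.172126
tip radii: r_a1 = 74.700500, r_a2 = 70.127000
no profile shift: α' = α, a' = a
action lengths: √(r_a1²−r_b1²) = 34.201255, √(r_a2²−r_b2²) = 32.441067
base pitch p_b = π·m·cos α = 8.878159
CR = (34.201255 + 32.441067 − 138.729500·sin 22.04900°)/8.878159 = 1.640357
contact ratio ≈ 1.6404

1.6404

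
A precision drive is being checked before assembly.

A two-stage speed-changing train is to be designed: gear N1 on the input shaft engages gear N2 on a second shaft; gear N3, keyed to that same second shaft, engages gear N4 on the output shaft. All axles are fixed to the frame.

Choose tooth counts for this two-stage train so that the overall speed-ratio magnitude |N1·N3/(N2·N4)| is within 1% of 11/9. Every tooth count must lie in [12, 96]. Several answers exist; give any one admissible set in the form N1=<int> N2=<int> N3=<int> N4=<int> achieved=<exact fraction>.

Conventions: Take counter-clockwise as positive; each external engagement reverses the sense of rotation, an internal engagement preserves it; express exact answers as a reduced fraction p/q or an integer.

topology: fixed-axis compound train — 2 stages, target 11/9
target = 11/9 in lowest terms: an exact hit needs N1·N3 = k·11 and N2·N4 = k·9 for one integer k, every count in [12, 96]; additionally prefer no 1:1 stage (N1 ≠ N2, N3 ≠ N4)
k = 1…23: no 1:1-free in-range split of k·11 and k·9 into factor pairs; take k = 24
k = 24: N1·N3 = 264 = 12·22, N2·N4 = 216 = 18·12
achieved = 12·22/(18·12) = 11/9; |achieved − target| = 0 ≤ 11/900 ✓

N1=12 N2=18 N3=22 N4=12 achieved=11/9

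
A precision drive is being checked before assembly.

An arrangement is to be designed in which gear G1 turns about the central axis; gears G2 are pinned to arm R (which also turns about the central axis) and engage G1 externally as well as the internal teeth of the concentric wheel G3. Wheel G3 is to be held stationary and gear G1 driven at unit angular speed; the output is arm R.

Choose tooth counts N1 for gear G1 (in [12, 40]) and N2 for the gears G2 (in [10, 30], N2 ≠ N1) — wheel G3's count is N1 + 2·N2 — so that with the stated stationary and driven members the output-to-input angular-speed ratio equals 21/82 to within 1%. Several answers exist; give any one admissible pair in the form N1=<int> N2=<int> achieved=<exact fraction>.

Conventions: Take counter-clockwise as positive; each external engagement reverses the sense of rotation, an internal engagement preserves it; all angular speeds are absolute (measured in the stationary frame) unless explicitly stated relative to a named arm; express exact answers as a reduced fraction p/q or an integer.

design class (target 21/82): planetary set
Willis with ω_ring = 0: ω_arm/ω_sun = N1/(N1+N3); set equal to 21/82  ⇒  N3/N1 = 1/(21/82) − 1 = 61/21
N3 = N1 + 2·N2  ⇒  N2/N1 = (N3/N1 − 1)/2 = (61/21 − 1)/2 = 20/21
smallest multiple with N1 ≥ 12 and N2 ≥ 10: k = 1  ⇒  N1 = 1·21 = 21, N2 = 1·20 = 20 (N1 ≤ 40, N2 ≤ 30, N2 ≠ N1 ✓), N3 = 21 + 2·20 = 61
check: N1/(N1+N3) with N1 = 21, N3 = 61 gives 21/82; |achieved − target| = 0 ≤ 21/8200 ✓

N1=21 N2=20 achieved=21/82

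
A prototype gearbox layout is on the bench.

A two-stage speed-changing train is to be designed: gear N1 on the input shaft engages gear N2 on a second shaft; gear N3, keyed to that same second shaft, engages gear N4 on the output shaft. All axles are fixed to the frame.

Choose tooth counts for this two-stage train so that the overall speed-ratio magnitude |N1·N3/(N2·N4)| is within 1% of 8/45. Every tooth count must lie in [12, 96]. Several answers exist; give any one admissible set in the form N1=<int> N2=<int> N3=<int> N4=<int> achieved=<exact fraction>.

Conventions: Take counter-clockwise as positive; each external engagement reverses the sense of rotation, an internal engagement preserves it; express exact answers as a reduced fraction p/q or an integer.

topology: fixed-axis compound train — 2 stages, target 8/45
target = 8/45 in lowest terms: an exact hit needs N1·N3 = k·8 and N2·N4 = k·45 for one integer k, every count in [12, 96]; additionally prefer no 1:1 stage (N1 ≠ N2, N3 ≠ N4)
k = 1…17: no 1:1-free in-range split of k·8 and k·45 into factor pairs; take k = 18
k = 18: N1·N3 = 144 = 12·12, N2·N4 = 810 = 15·54
achieved = 12·12/(15·54) = 8/45; |achieved − target| = 0 ≤ 2/1125 ✓

N1=12 N2=15 N3=12 N4=54 achieved=8/45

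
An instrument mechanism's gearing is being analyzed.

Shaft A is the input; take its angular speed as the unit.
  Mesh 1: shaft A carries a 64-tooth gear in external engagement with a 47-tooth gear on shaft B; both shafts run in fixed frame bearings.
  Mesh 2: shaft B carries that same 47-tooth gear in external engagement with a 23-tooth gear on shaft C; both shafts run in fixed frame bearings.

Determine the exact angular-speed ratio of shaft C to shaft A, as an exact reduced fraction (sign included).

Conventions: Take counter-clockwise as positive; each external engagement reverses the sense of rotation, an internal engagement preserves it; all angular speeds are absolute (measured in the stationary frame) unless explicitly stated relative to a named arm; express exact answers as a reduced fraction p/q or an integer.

class = fixed-axis compound train [2 meshes; 2 ratios multiply, 2 sense flips]
mesh 1 [64T→47T]: running ratio 64/47, sense −
mesh 2 [47T→23T]: running ratio 64/23, sense +
ω_out/ω_in = 64/23

64/23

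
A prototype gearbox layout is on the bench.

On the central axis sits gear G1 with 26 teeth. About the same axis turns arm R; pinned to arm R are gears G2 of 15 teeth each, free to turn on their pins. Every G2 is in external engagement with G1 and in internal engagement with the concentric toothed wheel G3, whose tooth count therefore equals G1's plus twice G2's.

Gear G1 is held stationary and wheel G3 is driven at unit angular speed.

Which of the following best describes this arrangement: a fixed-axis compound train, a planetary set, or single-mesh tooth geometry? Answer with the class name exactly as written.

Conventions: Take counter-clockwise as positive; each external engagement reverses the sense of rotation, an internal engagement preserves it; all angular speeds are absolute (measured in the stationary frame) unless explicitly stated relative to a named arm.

planetary set

planetary set (26T centre, 15T on arm, 56T internal) — Willis relation
classification: planetary set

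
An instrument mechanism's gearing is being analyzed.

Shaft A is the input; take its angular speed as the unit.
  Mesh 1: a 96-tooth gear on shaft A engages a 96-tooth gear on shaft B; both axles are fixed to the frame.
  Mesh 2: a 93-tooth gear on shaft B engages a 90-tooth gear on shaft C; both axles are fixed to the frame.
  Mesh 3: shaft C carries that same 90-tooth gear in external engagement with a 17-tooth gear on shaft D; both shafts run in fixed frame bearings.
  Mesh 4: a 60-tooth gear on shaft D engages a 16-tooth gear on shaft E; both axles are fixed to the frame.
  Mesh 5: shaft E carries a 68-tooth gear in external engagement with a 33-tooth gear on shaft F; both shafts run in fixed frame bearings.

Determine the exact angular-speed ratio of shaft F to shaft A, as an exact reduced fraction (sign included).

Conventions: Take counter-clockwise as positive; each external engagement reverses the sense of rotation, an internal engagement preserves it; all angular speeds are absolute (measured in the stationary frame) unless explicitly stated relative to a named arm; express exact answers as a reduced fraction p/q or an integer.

class = fixed-axis compound train [5 meshes; 5 ratios multiply, 5 sense flips]
mesh 1 [96T→96T]: running ratio 1, sense −
mesh 2 [93T→90T]: running ratio 31/30, sense +
mesh 3 [90T→17T]: running ratio 93/17, sense −
mesh 4 [60T→16T]: running ratio 1395/68, sense +
mesh 5 [68T→33T]: running ratio 465/11, sense −
ω_out/ω_in = -465/11

-465/11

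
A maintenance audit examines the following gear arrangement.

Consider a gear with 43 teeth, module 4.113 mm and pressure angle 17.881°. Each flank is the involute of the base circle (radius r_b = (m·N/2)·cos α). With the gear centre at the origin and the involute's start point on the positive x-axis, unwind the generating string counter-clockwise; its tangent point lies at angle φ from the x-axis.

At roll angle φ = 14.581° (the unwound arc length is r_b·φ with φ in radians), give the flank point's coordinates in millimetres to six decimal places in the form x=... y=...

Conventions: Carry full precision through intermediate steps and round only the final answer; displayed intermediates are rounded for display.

single-mesh involute tooth geometry (43T wheel at module 4.113)
pitch radius r_p = m·N/2 = 4.113·43/2 = 88.429500
base radius r_b = r_p·cos α = 88.429500·cos 17.881° = 84.158026
roll angle φ = 14.581° = 0.25448646 rad
x = r_b·(cos φ + φ·sin φ) = 86.839239
y = r_b·(sin φ − φ·cos φ) = 0.459360

x=86.839239 y=0.459360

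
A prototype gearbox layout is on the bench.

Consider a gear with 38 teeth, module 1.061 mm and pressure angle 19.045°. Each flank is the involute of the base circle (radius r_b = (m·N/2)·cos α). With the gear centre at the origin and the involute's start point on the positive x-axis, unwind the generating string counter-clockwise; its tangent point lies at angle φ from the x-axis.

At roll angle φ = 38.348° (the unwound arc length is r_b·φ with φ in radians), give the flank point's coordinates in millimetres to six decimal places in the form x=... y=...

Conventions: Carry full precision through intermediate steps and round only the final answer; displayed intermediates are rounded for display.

x=22.857400 y=1.820453

topology: single-mesh involute geometry — m = 1.061, N = 38
pitch radius r_p = m·N/2 = 1.061·38/2 = 20.159000
base radius r_b = r_p·cos α = 20.159000·cos 19.045° = 19.055548
roll angle φ = 38.348° = 0.66929886 rad
x = r_b·(cos φ + φ·sin φ) = 22.857400
y = r_b·(sin φ − φ·cos φ) = 1.820453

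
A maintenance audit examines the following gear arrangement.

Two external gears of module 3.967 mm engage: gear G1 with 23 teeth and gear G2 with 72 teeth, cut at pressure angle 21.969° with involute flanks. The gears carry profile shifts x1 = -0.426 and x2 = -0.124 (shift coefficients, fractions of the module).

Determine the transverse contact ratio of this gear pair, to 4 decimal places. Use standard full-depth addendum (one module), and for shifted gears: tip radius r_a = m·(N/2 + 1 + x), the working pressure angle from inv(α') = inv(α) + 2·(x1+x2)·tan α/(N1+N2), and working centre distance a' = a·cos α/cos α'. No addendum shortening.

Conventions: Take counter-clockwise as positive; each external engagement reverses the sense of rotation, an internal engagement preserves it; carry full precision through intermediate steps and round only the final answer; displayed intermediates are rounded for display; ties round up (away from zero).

1.7645

topology: single-mesh involute geometry — m = 3.967, 23T/72T pair
base radii: r_b1 = 42.307831, r_b2 = 132.441907
tip radii: r_a1 = 47.897558, r_a2 = 146.287092
inv(α') = inv(21.969°) + 2·(-0.426-0.124)·tan α/(23+72) = 0.01529470  ⇒  α' = 20.16729°
a' = a·cos α / cos α' = 188.4325·cos 21.969°/cos 20.16729° = 186.163413
action lengths: √(r_a1²−r_b1²) = 22.454921, √(r_a2²−r_b2²) = 62.121290
base pitch p_b = π·m·cos α = 11.557737
CR = (22.454921 + 62.121290 − 186.163413·sin 20.16729°)/11.557737 = 1.764540
contact ratio ≈ 1.7645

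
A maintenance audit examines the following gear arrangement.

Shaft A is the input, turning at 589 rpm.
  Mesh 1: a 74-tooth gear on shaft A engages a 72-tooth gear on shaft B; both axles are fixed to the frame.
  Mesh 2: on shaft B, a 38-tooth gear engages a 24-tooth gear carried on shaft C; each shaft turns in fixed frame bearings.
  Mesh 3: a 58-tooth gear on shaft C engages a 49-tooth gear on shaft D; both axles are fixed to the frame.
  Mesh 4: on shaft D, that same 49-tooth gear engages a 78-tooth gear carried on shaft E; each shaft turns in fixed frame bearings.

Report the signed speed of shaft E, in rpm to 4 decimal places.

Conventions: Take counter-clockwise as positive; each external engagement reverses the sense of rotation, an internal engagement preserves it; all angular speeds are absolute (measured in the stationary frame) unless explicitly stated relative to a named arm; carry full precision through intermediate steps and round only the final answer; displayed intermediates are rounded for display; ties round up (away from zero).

+712.7222 rpm

topology: fixed-axis compound train — 4 meshes, A→E
mesh 1 [74T→72T]: ω = 589.0000×74/72 = 605.3611 rpm, sense flips to −
mesh 2 [38T→24T]: ω = 605.3611×38/24 = 958.4884 rpm, sense flips to +
mesh 3 [58T→49T]: ω = 958.4884×58/49 = 1134.5373 rpm, sense flips to −
mesh 4 [49T→78T]: ω = 1134.5373×49/78 = 712.7222 rpm, sense flips to +
signed output speed = +712.7222 rpm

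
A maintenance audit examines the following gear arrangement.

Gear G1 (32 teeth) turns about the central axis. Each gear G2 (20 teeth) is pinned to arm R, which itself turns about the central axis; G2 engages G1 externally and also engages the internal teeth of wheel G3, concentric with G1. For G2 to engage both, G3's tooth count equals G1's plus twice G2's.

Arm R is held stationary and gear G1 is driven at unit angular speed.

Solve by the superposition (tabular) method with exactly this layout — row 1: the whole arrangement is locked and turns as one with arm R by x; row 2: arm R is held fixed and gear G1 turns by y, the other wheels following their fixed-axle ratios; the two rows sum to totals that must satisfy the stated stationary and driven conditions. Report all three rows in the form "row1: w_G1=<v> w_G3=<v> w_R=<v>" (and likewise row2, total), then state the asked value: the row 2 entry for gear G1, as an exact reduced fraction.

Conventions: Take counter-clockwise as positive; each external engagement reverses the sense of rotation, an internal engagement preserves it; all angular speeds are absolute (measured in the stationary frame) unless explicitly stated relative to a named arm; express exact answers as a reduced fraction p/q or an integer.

row1: w_G1=0 w_G3=0 w_R=0
row2: w_G1=1 w_G3=-4/9 w_R=0
total: w_G1=1 w_G3=-4/9 w_R=0
asked value: 1

topology: planetary set — G1 32T / G2 20T / G3 72T, arm = carrier (Willis)
row 1 — lock + rotate with arm: ω_sun = ω_ring = ω_arm = x
row 2 (arm held, sun turns y): ω_ring = −(32/72)·y, ω_arm = 0
boundary: total ω_arm = x = 0 and total ω_sun = x + y = 1  ⇒  y = 1, x = 0
row 2 ring = −(32/72)·1 = -4/9
totals (row 1 + row 2): sun 0 + 1 = 1, ring 0 + (-4/9) = -4/9, arm 0 + 0 = 0
asked cell (row2, sun) = 1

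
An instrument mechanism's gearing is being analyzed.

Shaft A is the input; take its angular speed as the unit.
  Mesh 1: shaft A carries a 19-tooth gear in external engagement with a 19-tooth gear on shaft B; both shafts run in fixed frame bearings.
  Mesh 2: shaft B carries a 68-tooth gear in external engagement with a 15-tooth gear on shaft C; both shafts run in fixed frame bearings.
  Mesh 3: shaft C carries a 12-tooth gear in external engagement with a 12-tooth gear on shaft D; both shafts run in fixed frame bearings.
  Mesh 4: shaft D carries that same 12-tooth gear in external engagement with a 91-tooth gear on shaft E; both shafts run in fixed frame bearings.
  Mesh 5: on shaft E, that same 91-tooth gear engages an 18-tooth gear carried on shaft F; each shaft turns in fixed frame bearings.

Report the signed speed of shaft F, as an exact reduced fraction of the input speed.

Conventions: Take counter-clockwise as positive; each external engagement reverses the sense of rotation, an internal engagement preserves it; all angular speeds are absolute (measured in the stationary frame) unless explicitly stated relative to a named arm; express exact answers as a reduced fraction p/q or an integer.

5-mesh fixed-axis compound train (all bearings frame-fixed)
mesh 1 [19T→19T]: |ω|/ω_in = 1×19/19 = 1, sense flips to −
mesh 2 [68T→15T]: |ω|/ω_in = 1×68/15 = 68/15, sense flips to +
mesh 3 [12T→12T]: |ω|/ω_in = (68/15)×12/12 = 68/15, sense flips to −
mesh 4 [12T→91T]: |ω|/ω_in = (68/15)×12/91 = 272/455, sense flips to +
mesh 5 [91T→18T]: |ω|/ω_in = (272/455)×91/18 = 136/45, sense flips to −
signed output speed (× input speed) = -136/45

-136/45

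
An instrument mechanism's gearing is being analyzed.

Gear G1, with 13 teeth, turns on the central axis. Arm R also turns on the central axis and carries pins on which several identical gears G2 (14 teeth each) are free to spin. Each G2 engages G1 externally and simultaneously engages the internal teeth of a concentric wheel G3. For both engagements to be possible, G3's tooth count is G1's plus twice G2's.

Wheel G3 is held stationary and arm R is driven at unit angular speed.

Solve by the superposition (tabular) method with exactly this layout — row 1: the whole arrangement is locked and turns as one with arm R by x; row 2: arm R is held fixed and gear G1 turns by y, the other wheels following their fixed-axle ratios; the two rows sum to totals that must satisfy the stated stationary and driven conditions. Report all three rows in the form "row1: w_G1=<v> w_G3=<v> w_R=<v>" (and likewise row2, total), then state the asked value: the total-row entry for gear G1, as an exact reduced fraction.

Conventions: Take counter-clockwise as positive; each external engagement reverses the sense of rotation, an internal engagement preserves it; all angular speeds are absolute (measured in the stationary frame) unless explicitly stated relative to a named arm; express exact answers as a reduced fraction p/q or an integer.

class = planetary set [G3 = 13+2·14 = 41; Willis about the carrier]
row 1 — lock + rotate with arm: ω_sun = ω_ring = ω_arm = x
row 2: sun turns y, ring = −(13/41)·y, arm 0
boundary: total ω_ring = x − (13/41)·y = 0 and total ω_arm = x = 1  ⇒  y = 41/13, x = 1
row 2 ring = −(13/41)·41/13 = -1
totals (row 1 + row 2): sun 1 + 41/13 = 54/13, ring 1 + (-1) = 0, arm 1 + 0 = 1
asked cell (total, sun) = 54/13

row1: w_G1=1 w_G3=1 w_R=1
row2: w_G1=41/13 w_G3=-1 w_R=0
total: w_G1=54/13 w_G3=0 w_R=1
asked value: 54/13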